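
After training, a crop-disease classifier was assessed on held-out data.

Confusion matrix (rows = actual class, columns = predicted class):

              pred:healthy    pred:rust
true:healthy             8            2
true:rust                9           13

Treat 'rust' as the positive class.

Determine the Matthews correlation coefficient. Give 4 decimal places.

MCC = (TP·TN − FP·FN) / √((TP+FP)(TP+FN)(TN+FP)(TN+FN))
Numerator = 13·8 − 2·9 = 86
Denominator = √(15·22·10·17) = √56100 = 236.8544
MCC = 86 / 236.8544 = 0.3631

0.3631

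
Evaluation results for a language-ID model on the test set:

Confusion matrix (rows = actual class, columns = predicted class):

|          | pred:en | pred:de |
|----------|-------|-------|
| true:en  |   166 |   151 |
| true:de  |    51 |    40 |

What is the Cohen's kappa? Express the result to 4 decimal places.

-0.0264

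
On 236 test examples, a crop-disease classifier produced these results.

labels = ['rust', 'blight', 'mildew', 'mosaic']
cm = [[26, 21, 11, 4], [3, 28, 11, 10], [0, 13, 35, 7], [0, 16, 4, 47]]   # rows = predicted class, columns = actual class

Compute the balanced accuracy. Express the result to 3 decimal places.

Balanced accuracy = mean of per-class recall.
  rust: recall = 26/29 = 0.8966
  blight: recall = 28/78 = 0.3590
  mildew: recall = 35/61 = 0.5738
  mosaic: recall = 47/68 = 0.6912
Mean = (0.8966 + 0.3590 + 0.5738 + 0.6912) / 4 = 0.630

0.630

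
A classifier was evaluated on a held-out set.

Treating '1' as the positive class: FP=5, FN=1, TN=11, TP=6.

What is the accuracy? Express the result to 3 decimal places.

0.739

Accuracy = (TP+TN)/N = (6+11)/23 = 0.739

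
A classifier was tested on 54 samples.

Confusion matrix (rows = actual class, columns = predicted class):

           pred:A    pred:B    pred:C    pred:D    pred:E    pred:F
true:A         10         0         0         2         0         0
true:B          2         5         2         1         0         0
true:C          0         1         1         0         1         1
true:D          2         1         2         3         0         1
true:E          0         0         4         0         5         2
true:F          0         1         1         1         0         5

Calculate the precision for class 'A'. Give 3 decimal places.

Take TP from the diagonal, FP from the rest of the 'A' prediction marginal, FN from the rest of the 'A' actual marginal.
precision = TP/(TP+FP).
A: TP=10, FP=2+0+2+0+0=4 → 10/14 = 0.7143

0.714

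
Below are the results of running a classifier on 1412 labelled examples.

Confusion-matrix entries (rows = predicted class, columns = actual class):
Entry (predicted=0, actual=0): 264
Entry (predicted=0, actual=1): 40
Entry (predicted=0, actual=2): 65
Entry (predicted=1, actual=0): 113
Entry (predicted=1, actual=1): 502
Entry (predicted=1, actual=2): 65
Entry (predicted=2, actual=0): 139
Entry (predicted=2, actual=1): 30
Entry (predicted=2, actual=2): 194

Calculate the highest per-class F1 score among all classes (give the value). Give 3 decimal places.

0.802

Per-class F1 score (2·TP/(2·TP+FP+FN)):
  0: TP=264, FP=40+65=105, FN=113+139=252 → 528/885 = 0.5966
  1: TP=502, FP=113+65=178, FN=40+30=70 → 1004/1252 = 0.8019
  2: TP=194, FP=139+30=169, FN=65+65=130 → 388/687 = 0.5648
Highest is class '1' with F1 score = 0.802.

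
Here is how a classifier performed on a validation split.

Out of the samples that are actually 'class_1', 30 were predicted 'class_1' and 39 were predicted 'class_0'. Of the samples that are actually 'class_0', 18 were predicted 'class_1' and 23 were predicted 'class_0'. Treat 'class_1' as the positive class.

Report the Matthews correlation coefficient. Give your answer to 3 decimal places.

-0.004

MCC = (TP·TN − FP·FN) / √((TP+FP)(TP+FN)(TN+FP)(TN+FN))
Numerator = 30·23 − 18·39 = -12
Denominator = √(48·69·41·62) = √8419104 = 2901.5692
MCC = -12 / 2901.5692 = -0.004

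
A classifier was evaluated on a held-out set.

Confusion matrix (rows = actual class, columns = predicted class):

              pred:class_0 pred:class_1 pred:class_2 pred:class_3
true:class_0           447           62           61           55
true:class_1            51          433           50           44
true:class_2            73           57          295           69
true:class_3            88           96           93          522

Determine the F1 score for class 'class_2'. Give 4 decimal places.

0.5942

Treat 'class_2' as positive and all other classes as negative.
F1 score = 2·TP/(2·TP+FP+FN).
class_2: TP=295, FP=61+50+93=204, FN=73+57+69=199 → 590/993 = 0.59416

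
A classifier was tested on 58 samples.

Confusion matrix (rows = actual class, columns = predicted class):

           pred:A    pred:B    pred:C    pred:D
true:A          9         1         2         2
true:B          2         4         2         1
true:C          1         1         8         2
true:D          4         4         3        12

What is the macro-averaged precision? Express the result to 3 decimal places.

Per-class precision (TP/(TP+FP)):
  A: TP=9, FP=2+1+4=7 → 9/16 = 0.5625
  B: TP=4, FP=1+1+4=6 → 4/10 = 0.4000
  C: TP=8, FP=2+2+3=7 → 8/15 = 0.5333
  D: TP=12, FP=2+1+2=5 → 12/17 = 0.7059
Macro-precision = mean = (0.5625 + 0.4000 + 0.5333 + 0.7059) / 4 = 0.550

0.550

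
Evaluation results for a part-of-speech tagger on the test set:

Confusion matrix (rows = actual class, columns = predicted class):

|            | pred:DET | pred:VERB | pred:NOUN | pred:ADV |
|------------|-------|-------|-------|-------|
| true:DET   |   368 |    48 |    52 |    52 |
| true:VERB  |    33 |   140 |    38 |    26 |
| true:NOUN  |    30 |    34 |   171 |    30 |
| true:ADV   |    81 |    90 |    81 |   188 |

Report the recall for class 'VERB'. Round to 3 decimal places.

Treat 'VERB' as positive and all other classes as negative.
recall = TP/(TP+FN).
VERB: TP=140, FN=33+38+26=97 → 140/237 = 0.5907

0.591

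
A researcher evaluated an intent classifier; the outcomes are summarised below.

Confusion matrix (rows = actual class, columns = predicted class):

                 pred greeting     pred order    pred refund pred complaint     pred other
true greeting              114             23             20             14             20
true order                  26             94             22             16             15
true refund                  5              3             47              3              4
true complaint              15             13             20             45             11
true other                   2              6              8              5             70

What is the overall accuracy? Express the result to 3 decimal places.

Accuracy = trace / total = (114+94+47+45+70=370) / 621 = 370/621 = 0.596

0.596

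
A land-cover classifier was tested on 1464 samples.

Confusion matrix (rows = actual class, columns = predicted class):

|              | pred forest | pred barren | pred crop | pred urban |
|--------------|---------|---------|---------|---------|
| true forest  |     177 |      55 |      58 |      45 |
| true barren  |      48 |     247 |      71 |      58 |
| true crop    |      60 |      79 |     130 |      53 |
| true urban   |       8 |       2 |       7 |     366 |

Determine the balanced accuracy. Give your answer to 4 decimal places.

0.6176

Balanced accuracy = mean of per-class recall.
  forest: recall = 177/335 = 0.52836
  barren: recall = 247/424 = 0.58255
  crop: recall = 130/322 = 0.40373
  urban: recall = 366/383 = 0.95561
Mean = (0.52836 + 0.58255 + 0.40373 + 0.95561) / 4 = 0.6176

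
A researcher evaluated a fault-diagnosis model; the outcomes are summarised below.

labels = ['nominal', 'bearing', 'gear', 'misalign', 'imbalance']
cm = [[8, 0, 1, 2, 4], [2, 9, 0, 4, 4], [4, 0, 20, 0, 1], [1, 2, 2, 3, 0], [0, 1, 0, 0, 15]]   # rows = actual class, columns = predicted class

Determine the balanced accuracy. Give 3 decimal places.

0.624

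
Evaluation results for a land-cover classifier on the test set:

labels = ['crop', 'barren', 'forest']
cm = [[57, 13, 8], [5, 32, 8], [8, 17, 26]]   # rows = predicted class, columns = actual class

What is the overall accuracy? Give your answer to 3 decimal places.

Accuracy = trace / total = (57+32+26=115) / 174 = 115/174 = 0.661

0.661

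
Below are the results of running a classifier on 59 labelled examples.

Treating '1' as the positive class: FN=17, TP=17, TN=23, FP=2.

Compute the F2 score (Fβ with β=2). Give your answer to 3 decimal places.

Fβ = (1+β²)·TP / ((1+β²)·TP + β²·FN + FP), with β²=4
= 5·17 / (5·17 + 4·17 + 2) = 0.548

0.548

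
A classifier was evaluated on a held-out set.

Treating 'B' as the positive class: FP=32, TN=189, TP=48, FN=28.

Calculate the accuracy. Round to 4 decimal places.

Accuracy = (TP+TN)/N = (48+189)/297 = 0.7980

0.7980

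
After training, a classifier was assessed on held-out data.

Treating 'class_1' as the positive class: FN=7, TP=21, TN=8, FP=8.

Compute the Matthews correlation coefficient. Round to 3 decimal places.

0.254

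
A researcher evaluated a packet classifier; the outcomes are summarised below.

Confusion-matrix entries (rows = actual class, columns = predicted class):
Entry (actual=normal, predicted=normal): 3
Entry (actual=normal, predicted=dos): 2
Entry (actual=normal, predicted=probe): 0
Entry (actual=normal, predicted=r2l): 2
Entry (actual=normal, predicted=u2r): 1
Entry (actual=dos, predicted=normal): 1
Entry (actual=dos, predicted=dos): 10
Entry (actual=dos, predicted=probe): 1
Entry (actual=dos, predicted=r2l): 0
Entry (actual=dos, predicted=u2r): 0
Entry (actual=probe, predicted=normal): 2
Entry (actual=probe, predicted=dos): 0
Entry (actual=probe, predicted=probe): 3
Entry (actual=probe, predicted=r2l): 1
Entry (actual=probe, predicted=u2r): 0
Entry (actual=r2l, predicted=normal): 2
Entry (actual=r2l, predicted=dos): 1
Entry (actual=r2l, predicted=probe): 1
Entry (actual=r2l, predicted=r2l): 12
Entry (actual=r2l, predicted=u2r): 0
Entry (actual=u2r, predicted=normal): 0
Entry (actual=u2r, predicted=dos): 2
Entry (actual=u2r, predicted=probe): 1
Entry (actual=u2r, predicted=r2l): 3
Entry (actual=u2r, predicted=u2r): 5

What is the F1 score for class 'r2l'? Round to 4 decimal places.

0.7059

Treat 'r2l' as positive and all other classes as negative.
F1 score = 2·TP/(2·TP+FP+FN).
r2l: TP=12, FP=2+0+1+3=6, FN=2+1+1+0=4 → 24/34 = 0.70588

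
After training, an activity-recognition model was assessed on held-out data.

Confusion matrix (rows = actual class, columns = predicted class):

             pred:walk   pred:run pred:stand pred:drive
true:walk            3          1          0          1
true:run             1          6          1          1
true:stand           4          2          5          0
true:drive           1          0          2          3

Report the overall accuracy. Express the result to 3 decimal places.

Accuracy = trace / total = (3+6+5+3=17) / 31 = 17/31 = 0.548

0.548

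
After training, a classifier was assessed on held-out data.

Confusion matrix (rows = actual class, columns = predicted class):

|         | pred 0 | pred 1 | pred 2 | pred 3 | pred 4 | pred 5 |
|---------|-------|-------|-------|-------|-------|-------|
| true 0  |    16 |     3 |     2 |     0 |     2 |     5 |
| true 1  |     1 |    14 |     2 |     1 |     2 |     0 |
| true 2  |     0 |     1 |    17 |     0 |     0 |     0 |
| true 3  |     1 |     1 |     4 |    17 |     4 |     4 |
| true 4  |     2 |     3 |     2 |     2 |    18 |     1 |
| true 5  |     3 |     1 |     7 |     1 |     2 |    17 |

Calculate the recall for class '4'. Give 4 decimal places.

Treat '4' as positive and all other classes as negative.
recall = TP/(TP+FN).
4: TP=18, FN=2+3+2+2+1=10 → 18/28 = 0.64286

0.6429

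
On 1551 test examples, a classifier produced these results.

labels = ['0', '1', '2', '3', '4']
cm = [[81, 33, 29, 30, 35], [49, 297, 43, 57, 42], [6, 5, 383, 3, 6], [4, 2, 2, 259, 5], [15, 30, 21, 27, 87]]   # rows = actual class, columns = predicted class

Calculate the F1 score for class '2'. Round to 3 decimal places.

Treat '2' as positive and all other classes as negative.
F1 score = 2·TP/(2·TP+FP+FN).
2: TP=383, FP=29+43+2+21=95, FN=6+5+3+6=20 → 766/881 = 0.8695

0.869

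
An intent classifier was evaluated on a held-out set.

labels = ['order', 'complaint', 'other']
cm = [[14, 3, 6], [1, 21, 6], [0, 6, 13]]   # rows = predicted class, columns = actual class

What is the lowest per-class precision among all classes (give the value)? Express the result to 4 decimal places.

Per-class precision (TP/(TP+FP)):
  order: TP=14, FP=3+6=9 → 14/23 = 0.60870
  complaint: TP=21, FP=1+6=7 → 21/28 = 0.75000
  other: TP=13, FP=0+6=6 → 13/19 = 0.68421
Lowest is class 'order' with precision = 0.6087.

0.6087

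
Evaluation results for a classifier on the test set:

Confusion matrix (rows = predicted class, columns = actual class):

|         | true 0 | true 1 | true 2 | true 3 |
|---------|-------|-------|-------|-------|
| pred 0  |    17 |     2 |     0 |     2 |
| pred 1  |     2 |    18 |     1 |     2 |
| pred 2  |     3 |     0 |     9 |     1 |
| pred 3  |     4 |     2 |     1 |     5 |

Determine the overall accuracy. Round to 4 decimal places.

0.7101

Accuracy = trace / total = (17+18+9+5=49) / 69 = 49/69 = 0.7101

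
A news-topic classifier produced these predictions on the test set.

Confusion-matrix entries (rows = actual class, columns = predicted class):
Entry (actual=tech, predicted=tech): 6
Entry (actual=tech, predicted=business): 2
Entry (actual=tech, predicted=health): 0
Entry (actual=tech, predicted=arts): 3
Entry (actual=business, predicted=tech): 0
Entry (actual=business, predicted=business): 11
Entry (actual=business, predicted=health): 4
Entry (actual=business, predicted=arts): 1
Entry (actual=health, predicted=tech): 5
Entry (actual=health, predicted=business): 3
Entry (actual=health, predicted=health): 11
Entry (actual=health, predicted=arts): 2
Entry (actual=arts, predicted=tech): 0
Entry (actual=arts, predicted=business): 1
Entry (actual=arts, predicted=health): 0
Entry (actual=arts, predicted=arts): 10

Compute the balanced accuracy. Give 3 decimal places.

0.666

Balanced accuracy = mean of per-class recall.
  tech: recall = 6/11 = 0.5455
  business: recall = 11/16 = 0.6875
  health: recall = 11/21 = 0.5238
  arts: recall = 10/11 = 0.9091
Mean = (0.5455 + 0.6875 + 0.5238 + 0.9091) / 4 = 0.666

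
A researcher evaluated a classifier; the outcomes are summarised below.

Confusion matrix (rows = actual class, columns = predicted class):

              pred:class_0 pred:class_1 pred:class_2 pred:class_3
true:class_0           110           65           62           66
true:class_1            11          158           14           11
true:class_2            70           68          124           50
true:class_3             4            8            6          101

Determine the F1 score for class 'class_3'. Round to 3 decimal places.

0.582

F1 score = 2·TP/(2·TP+FP+FN).
class_3: TP=101, FP=66+11+50=127, FN=4+8+6=18 → 202/347 = 0.5821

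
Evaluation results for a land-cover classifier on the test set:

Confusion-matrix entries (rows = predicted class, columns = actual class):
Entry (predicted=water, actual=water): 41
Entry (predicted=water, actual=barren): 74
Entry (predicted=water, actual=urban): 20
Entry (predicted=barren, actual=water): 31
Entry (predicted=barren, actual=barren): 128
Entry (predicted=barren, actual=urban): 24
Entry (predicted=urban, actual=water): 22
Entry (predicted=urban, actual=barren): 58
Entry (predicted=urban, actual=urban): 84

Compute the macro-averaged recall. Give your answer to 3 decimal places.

Per-class recall (TP/(TP+FN)):
  water: TP=41, FN=31+22=53 → 41/94 = 0.4362
  barren: TP=128, FN=74+58=132 → 128/260 = 0.4923
  urban: TP=84, FN=20+24=44 → 84/128 = 0.6563
Macro-recall = mean = (0.4362 + 0.4923 + 0.6563) / 3 = 0.528

0.528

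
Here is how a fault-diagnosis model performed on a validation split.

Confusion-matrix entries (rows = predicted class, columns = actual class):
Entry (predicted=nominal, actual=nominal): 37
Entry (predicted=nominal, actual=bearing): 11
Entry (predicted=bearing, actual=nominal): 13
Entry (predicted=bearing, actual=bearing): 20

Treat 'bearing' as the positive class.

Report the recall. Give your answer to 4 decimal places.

Recall = TP/(TP+FN) = 20/(20+11) = 20/31 = 0.6452

0.6452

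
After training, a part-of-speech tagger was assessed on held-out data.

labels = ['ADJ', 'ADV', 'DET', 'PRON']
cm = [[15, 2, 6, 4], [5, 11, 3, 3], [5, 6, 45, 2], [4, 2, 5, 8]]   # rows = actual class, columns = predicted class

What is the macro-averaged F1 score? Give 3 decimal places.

0.565

Per-class F1 score (2·TP/(2·TP+FP+FN)):
  ADJ: TP=15, FP=5+5+4=14, FN=2+6+4=12 → 30/56 = 0.5357
  ADV: TP=11, FP=2+6+2=10, FN=5+3+3=11 → 22/43 = 0.5116
  DET: TP=45, FP=6+3+5=14, FN=5+6+2=13 → 90/117 = 0.7692
  PRON: TP=8, FP=4+3+2=9, FN=4+2+5=11 → 16/36 = 0.4444
Macro-F1 score = mean = (0.5357 + 0.5116 + 0.7692 + 0.4444) / 4 = 0.565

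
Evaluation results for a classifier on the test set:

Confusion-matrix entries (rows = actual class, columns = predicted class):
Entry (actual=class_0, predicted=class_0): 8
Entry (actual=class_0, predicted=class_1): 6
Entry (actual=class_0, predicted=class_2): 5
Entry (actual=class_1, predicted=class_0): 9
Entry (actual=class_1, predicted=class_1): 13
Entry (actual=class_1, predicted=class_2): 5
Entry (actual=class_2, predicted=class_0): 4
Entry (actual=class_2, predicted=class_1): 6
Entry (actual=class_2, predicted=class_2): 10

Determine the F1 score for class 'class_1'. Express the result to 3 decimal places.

F1 score = 2·TP/(2·TP+FP+FN).
class_1: TP=13, FP=6+6=12, FN=9+5=14 → 26/52 = 0.5000

0.500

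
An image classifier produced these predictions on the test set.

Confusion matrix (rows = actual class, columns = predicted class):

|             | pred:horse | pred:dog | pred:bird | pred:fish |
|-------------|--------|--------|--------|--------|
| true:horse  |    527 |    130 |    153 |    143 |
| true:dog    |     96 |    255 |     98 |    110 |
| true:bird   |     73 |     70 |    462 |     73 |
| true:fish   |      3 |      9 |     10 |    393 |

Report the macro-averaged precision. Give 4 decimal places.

Per-class precision (TP/(TP+FP)):
  horse: TP=527, FP=96+73+3=172 → 527/699 = 0.75393
  dog: TP=255, FP=130+70+9=209 → 255/464 = 0.54957
  bird: TP=462, FP=153+98+10=261 → 462/723 = 0.63900
  fish: TP=393, FP=143+110+73=326 → 393/719 = 0.54659
Macro-precision = mean = (0.75393 + 0.54957 + 0.63900 + 0.54659) / 4 = 0.6223

0.6223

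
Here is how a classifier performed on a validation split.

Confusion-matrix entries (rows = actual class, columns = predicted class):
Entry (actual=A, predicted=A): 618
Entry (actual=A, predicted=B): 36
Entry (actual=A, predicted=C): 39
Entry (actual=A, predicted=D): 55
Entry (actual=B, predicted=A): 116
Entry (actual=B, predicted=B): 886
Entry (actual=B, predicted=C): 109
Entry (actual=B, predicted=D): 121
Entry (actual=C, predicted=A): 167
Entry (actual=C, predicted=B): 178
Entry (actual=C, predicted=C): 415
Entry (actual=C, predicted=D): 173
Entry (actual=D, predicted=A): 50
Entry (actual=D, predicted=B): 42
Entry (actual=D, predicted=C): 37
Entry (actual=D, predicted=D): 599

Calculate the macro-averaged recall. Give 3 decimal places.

0.703

Per-class recall (TP/(TP+FN)):
  A: TP=618, FN=36+39+55=130 → 618/748 = 0.8262
  B: TP=886, FN=116+109+121=346 → 886/1232 = 0.7192
  C: TP=415, FN=167+178+173=518 → 415/933 = 0.4448
  D: TP=599, FN=50+42+37=129 → 599/728 = 0.8228
Macro-recall = mean = (0.8262 + 0.7192 + 0.4448 + 0.8228) / 4 = 0.703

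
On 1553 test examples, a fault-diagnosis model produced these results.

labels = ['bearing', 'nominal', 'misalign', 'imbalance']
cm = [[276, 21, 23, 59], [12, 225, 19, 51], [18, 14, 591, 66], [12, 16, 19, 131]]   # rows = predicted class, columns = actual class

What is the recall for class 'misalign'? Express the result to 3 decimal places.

Treat 'misalign' as positive and all other classes as negative.
recall = TP/(TP+FN).
misalign: TP=591, FN=23+19+19=61 → 591/652 = 0.9064

0.906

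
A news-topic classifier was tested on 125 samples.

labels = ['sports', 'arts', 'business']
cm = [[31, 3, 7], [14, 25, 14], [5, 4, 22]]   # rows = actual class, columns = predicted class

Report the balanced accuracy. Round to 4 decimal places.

Balanced accuracy = mean of per-class recall.
  sports: recall = 31/41 = 0.75610
  arts: recall = 25/53 = 0.47170
  business: recall = 22/31 = 0.70968
Mean = (0.75610 + 0.47170 + 0.70968) / 3 = 0.6458

0.6458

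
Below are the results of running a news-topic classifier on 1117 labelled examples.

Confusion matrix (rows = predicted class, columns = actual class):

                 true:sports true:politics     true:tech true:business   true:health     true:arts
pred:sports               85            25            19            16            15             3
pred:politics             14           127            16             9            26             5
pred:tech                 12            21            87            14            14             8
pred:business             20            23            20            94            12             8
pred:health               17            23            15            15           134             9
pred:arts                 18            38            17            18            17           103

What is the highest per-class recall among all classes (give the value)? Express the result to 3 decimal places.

0.757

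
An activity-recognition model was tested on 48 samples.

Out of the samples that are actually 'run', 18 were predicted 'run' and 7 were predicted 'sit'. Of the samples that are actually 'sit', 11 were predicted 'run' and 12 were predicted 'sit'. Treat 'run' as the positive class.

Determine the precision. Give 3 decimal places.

Precision = TP/(TP+FP) = 18/(18+11) = 18/29 = 0.621

0.621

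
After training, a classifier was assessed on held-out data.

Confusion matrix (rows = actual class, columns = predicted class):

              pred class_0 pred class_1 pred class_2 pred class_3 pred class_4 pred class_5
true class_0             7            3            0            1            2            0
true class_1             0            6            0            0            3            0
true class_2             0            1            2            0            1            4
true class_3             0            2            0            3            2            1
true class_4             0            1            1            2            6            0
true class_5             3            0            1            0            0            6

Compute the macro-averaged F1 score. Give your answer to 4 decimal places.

0.4979

Per-class F1 score (2·TP/(2·TP+FP+FN)):
  class_0: TP=7, FP=0+0+0+0+3=3, FN=3+0+1+2+0=6 → 14/23 = 0.60870
  class_1: TP=6, FP=3+1+2+1+0=7, FN=0+0+0+3+0=3 → 12/22 = 0.54545
  class_2: TP=2, FP=0+0+0+1+1=2, FN=0+1+0+1+4=6 → 4/12 = 0.33333
  class_3: TP=3, FP=1+0+0+2+0=3, FN=0+2+0+2+1=5 → 6/14 = 0.42857
  class_4: TP=6, FP=2+3+1+2+0=8, FN=0+1+1+2+0=4 → 12/24 = 0.50000
  class_5: TP=6, FP=0+0+4+1+0=5, FN=3+0+1+0+0=4 → 12/21 = 0.57143
Macro-F1 score = mean = (0.60870 + 0.54545 + 0.33333 + 0.42857 + 0.50000 + 0.57143) / 6 = 0.4979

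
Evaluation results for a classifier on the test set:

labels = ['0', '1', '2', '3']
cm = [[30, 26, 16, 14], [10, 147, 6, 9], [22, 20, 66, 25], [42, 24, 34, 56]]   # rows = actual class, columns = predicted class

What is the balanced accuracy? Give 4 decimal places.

Balanced accuracy = mean of per-class recall.
  0: recall = 30/86 = 0.34884
  1: recall = 147/172 = 0.85465
  2: recall = 66/133 = 0.49624
  3: recall = 56/156 = 0.35897
Mean = (0.34884 + 0.85465 + 0.49624 + 0.35897) / 4 = 0.5147

0.5147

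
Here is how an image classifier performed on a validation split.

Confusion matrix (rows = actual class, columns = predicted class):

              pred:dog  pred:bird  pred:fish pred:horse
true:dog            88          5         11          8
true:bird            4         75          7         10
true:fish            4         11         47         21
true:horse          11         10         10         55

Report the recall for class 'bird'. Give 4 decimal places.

0.7813

Treat 'bird' as positive and all other classes as negative.
recall = TP/(TP+FN).
bird: TP=75, FN=4+7+10=21 → 75/96 = 0.78125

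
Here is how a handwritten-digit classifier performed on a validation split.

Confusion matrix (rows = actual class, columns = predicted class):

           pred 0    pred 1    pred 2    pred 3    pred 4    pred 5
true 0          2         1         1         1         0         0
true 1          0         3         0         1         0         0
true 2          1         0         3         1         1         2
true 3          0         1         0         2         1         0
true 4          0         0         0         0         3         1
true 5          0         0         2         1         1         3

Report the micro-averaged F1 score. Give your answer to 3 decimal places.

0.500

Micro-averaging pools counts across classes: ΣTP=16, ΣFP=16, ΣFN=16.
Micro-F1 score = 2·TP/(2·TP+FP+FN) on pooled counts = 0.500 (equals overall accuracy in single-label multiclass).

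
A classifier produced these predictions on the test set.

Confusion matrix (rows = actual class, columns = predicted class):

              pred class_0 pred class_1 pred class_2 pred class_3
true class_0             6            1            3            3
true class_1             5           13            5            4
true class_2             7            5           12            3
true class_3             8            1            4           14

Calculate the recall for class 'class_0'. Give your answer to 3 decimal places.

0.462

Take TP from the diagonal, FP from the rest of the 'class_0' prediction marginal, FN from the rest of the 'class_0' actual marginal.
recall = TP/(TP+FN).
class_0: TP=6, FN=1+3+3=7 → 6/13 = 0.4615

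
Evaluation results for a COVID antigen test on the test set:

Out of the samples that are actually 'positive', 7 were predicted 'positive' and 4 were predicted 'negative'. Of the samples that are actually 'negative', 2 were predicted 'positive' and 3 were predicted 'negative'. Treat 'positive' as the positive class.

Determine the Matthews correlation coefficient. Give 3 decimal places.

0.221

MCC = (TP·TN − FP·FN) / √((TP+FP)(TP+FN)(TN+FP)(TN+FN))
Numerator = 7·3 − 2·4 = 13
Denominator = √(9·11·5·7) = √3465 = 58.8643
MCC = 13 / 58.8643 = 0.221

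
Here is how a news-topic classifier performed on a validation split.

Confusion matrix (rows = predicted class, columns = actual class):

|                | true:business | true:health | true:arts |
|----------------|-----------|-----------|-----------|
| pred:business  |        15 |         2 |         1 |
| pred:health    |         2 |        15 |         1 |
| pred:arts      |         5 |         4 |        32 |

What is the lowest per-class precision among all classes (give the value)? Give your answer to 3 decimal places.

Per-class precision (TP/(TP+FP)):
  business: TP=15, FP=2+1=3 → 15/18 = 0.8333
  health: TP=15, FP=2+1=3 → 15/18 = 0.8333
  arts: TP=32, FP=5+4=9 → 32/41 = 0.7805
Lowest is class 'arts' with precision = 0.780.

0.780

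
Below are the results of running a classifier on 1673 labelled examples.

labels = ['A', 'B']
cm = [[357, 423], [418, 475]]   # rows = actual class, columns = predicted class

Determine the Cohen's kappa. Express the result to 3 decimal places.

Observed agreement pₒ = trace/N = 832/1673 = 0.4973
Expected agreement pₑ = Σ (rowᵢ·colᵢ)/N² = (780·775 + 893·898)/1673² = 0.5025
κ = (pₒ − pₑ)/(1 − pₑ) = (0.4973 − 0.5025)/(1 − 0.5025) = -0.010

-0.010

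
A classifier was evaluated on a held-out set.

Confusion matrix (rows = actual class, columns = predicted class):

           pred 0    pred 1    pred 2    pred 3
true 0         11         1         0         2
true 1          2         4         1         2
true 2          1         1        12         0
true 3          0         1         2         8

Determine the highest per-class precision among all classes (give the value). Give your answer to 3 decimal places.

Per-class precision (TP/(TP+FP)):
  0: TP=11, FP=2+1+0=3 → 11/14 = 0.7857
  1: TP=4, FP=1+1+1=3 → 4/7 = 0.5714
  2: TP=12, FP=0+1+2=3 → 12/15 = 0.8000
  3: TP=8, FP=2+2+0=4 → 8/12 = 0.6667
Highest is class '2' with precision = 0.800.

0.800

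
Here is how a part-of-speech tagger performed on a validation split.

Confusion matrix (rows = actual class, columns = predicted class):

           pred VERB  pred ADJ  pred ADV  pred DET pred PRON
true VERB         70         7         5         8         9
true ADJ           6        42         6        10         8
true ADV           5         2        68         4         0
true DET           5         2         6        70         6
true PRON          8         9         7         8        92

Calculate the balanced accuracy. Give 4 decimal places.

0.7359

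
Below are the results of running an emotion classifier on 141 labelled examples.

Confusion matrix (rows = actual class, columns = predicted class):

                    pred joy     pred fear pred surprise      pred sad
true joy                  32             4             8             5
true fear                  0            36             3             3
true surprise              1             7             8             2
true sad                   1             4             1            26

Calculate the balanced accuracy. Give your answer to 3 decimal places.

Balanced accuracy = mean of per-class recall.
  joy: recall = 32/49 = 0.6531
  fear: recall = 36/42 = 0.8571
  surprise: recall = 8/18 = 0.4444
  sad: recall = 26/32 = 0.8125
Mean = (0.6531 + 0.8571 + 0.4444 + 0.8125) / 4 = 0.692

0.692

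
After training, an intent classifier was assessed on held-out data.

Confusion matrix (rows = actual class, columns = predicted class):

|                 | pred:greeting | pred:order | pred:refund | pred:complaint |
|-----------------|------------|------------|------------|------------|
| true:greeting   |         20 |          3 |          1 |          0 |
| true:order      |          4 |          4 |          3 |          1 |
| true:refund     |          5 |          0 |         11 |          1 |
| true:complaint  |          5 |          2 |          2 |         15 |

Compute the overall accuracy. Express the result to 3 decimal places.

Accuracy = trace / total = (20+4+11+15=50) / 77 = 50/77 = 0.649

0.649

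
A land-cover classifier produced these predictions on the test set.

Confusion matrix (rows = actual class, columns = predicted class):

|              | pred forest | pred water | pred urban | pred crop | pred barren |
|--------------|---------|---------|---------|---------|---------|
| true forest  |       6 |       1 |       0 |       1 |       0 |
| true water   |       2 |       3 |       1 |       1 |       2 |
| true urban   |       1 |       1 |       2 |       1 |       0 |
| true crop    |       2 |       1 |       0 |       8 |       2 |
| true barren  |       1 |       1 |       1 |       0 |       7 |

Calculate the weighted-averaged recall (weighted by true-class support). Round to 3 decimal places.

Per-class recall (TP/(TP+FN)):
  forest: TP=6, FN=1+0+1+0=2 → 6/8 = 0.7500
  water: TP=3, FN=2+1+1+2=6 → 3/9 = 0.3333
  urban: TP=2, FN=1+1+1+0=3 → 2/5 = 0.4000
  crop: TP=8, FN=2+1+0+2=5 → 8/13 = 0.6154
  barren: TP=7, FN=1+1+1+0=3 → 7/10 = 0.7000
Weighted-recall = Σ (supportᵢ/N)·recallᵢ with N=45: (8/45)·0.7500 + (9/45)·0.3333 + (5/45)·0.4000 + (13/45)·0.6154 + (10/45)·0.7000 = 0.578

0.578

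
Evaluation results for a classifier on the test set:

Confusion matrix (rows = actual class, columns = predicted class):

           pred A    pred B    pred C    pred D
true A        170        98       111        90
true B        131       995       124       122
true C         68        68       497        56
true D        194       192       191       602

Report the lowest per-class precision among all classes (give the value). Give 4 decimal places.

0.3020

Per-class precision (TP/(TP+FP)):
  A: TP=170, FP=131+68+194=393 → 170/563 = 0.30195
  B: TP=995, FP=98+68+192=358 → 995/1353 = 0.73540
  C: TP=497, FP=111+124+191=426 → 497/923 = 0.53846
  D: TP=602, FP=90+122+56=268 → 602/870 = 0.69195
Lowest is class 'A' with precision = 0.3020.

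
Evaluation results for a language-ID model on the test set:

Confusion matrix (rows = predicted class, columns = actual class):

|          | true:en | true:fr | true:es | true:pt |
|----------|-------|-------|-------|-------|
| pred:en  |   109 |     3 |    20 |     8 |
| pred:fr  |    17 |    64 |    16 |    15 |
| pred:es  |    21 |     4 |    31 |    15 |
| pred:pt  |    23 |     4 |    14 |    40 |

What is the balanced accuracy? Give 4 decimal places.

Balanced accuracy = mean of per-class recall.
  en: recall = 109/170 = 0.64118
  fr: recall = 64/75 = 0.85333
  es: recall = 31/81 = 0.38272
  pt: recall = 40/78 = 0.51282
Mean = (0.64118 + 0.85333 + 0.38272 + 0.51282) / 4 = 0.5975

0.5975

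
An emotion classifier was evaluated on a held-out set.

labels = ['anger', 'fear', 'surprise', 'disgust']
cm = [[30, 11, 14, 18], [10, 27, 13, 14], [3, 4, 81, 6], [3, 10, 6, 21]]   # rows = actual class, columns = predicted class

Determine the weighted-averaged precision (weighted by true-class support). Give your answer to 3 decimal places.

0.597

Per-class precision (TP/(TP+FP)):
  anger: TP=30, FP=10+3+3=16 → 30/46 = 0.6522
  fear: TP=27, FP=11+4+10=25 → 27/52 = 0.5192
  surprise: TP=81, FP=14+13+6=33 → 81/114 = 0.7105
  disgust: TP=21, FP=18+14+6=38 → 21/59 = 0.3559
Weighted-precision = Σ (supportᵢ/N)·precisionᵢ with N=271: (73/271)·0.6522 + (64/271)·0.5192 + (94/271)·0.7105 + (40/271)·0.3559 = 0.597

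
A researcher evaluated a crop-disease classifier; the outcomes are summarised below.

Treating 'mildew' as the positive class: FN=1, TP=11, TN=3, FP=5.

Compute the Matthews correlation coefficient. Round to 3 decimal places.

MCC = (TP·TN − FP·FN) / √((TP+FP)(TP+FN)(TN+FP)(TN+FN))
Numerator = 11·3 − 5·1 = 28
Denominator = √(16·12·8·4) = √6144 = 78.3837
MCC = 28 / 78.3837 = 0.357

0.357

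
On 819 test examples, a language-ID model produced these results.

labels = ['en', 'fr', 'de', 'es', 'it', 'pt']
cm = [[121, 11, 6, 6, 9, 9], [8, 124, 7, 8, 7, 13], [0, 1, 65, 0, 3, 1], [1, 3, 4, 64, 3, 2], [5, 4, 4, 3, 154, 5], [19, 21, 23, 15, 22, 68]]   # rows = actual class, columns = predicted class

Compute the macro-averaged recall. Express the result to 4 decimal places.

0.7557

Per-class recall (TP/(TP+FN)):
  en: TP=121, FN=11+6+6+9+9=41 → 121/162 = 0.74691
  fr: TP=124, FN=8+7+8+7+13=43 → 124/167 = 0.74251
  de: TP=65, FN=0+1+0+3+1=5 → 65/70 = 0.92857
  es: TP=64, FN=1+3+4+3+2=13 → 64/77 = 0.83117
  it: TP=154, FN=5+4+4+3+5=21 → 154/175 = 0.88000
  pt: TP=68, FN=19+21+23+15+22=100 → 68/168 = 0.40476
Macro-recall = mean = (0.74691 + 0.74251 + 0.92857 + 0.83117 + 0.88000 + 0.40476) / 6 = 0.7557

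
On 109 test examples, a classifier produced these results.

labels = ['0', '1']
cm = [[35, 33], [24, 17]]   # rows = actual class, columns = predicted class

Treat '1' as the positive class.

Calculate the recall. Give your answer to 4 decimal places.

0.4146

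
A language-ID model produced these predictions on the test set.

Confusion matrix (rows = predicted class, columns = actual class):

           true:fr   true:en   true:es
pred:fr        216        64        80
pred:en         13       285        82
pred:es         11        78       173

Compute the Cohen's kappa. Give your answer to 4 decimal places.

Observed agreement pₒ = trace/N = 674/1002 = 0.67265
Expected agreement pₑ = Σ (rowᵢ·colᵢ)/N² = (240·360 + 427·380 + 335·262)/1002² = 0.33509
κ = (pₒ − pₑ)/(1 − pₑ) = (0.67265 − 0.33509)/(1 − 0.33509) = 0.5077

0.5077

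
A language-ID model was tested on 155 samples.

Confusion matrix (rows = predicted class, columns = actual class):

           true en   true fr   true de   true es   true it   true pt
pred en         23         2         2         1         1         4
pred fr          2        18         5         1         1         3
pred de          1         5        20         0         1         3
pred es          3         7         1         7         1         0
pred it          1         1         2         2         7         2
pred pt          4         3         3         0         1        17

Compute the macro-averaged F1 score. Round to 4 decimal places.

Per-class F1 score (2·TP/(2·TP+FP+FN)):
  en: TP=23, FP=2+2+1+1+4=10, FN=2+1+3+1+4=11 → 46/67 = 0.68657
  fr: TP=18, FP=2+5+1+1+3=12, FN=2+5+7+1+3=18 → 36/66 = 0.54545
  de: TP=20, FP=1+5+0+1+3=10, FN=2+5+1+2+3=13 → 40/63 = 0.63492
  es: TP=7, FP=3+7+1+1+0=12, FN=1+1+0+2+0=4 → 14/30 = 0.46667
  it: TP=7, FP=1+1+2+2+2=8, FN=1+1+1+1+1=5 → 14/27 = 0.51852
  pt: TP=17, FP=4+3+3+0+1=11, FN=4+3+3+0+2=12 → 34/57 = 0.59649
Macro-F1 score = mean = (0.68657 + 0.54545 + 0.63492 + 0.46667 + 0.51852 + 0.59649) / 6 = 0.5748

0.5748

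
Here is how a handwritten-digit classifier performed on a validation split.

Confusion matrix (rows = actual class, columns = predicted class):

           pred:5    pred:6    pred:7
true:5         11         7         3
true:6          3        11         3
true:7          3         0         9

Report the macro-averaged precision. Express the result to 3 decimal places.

0.619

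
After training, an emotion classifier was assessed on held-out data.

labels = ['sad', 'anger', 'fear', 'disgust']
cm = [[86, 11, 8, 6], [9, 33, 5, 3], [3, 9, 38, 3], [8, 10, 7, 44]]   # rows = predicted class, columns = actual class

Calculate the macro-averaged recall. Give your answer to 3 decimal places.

Per-class recall (TP/(TP+FN)):
  sad: TP=86, FN=9+3+8=20 → 86/106 = 0.8113
  anger: TP=33, FN=11+9+10=30 → 33/63 = 0.5238
  fear: TP=38, FN=8+5+7=20 → 38/58 = 0.6552
  disgust: TP=44, FN=6+3+3=12 → 44/56 = 0.7857
Macro-recall = mean = (0.8113 + 0.5238 + 0.6552 + 0.7857) / 4 = 0.694

0.694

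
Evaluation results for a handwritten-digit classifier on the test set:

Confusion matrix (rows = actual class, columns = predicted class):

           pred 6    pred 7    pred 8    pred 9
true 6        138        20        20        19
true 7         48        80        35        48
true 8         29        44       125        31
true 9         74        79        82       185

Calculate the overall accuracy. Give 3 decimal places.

0.500

Accuracy = trace / total = (138+80+125+185=528) / 1057 = 528/1057 = 0.500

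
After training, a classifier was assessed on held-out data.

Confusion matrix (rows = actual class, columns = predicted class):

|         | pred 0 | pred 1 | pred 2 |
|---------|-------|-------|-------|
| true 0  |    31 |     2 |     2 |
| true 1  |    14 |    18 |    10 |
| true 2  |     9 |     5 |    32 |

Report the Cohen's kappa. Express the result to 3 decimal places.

0.492

Observed agreement pₒ = trace/N = 81/123 = 0.6585
Expected agreement pₑ = Σ (rowᵢ·colᵢ)/N² = (35·54 + 42·25 + 46·44)/123² = 0.3281
κ = (pₒ − pₑ)/(1 − pₑ) = (0.6585 − 0.3281)/(1 − 0.3281) = 0.492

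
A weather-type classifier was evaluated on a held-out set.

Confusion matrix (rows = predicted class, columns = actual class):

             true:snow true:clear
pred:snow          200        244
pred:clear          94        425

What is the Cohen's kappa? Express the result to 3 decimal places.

Observed agreement pₒ = trace/N = 625/963 = 0.6490
Expected agreement pₑ = Σ (rowᵢ·colᵢ)/N² = (294·444 + 669·519)/963² = 0.5152
κ = (pₒ − pₑ)/(1 − pₑ) = (0.6490 − 0.5152)/(1 − 0.5152) = 0.276

0.276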